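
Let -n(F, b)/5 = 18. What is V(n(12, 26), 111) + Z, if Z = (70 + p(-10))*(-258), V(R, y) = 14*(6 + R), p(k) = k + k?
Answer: -14076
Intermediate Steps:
n(F, b) = -90 (n(F, b) = -5*18 = -90)
p(k) = 2*k
V(R, y) = 84 + 14*R
Z = -12900 (Z = (70 + 2*(-10))*(-258) = (70 - 20)*(-258) = 50*(-258) = -12900)
V(n(12, 26), 111) + Z = (84 + 14*(-90)) - 12900 = (84 - 1260) - 12900 = -1176 - 12900 = -14076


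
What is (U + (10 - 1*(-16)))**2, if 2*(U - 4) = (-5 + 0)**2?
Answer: 7225/4 ≈ 1806.3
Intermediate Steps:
U = 33/2 (U = 4 + (-5 + 0)**2/2 = 4 + (1/2)*(-5)**2 = 4 + (1/2)*25 = 4 + 25/2 = 33/2 ≈ 16.500)
(U + (10 - 1*(-16)))**2 = (33/2 + (10 - 1*(-16)))**2 = (33/2 + (10 + 16))**2 = (33/2 + 26)**2 = (85/2)**2 = 7225/4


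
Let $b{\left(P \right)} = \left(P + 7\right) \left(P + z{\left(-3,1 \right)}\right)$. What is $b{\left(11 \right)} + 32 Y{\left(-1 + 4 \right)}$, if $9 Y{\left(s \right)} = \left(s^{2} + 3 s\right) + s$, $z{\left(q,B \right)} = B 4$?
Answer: $\frac{1034}{3} \approx 344.67$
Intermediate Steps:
$z{\left(q,B \right)} = 4 B$
$Y{\left(s \right)} = \frac{s^{2}}{9} + \frac{4 s}{9}$ ($Y{\left(s \right)} = \frac{\left(s^{2} + 3 s\right) + s}{9} = \frac{s^{2} + 4 s}{9} = \frac{s^{2}}{9} + \frac{4 s}{9}$)
$b{\left(P \right)} = \left(4 + P\right) \left(7 + P\right)$ ($b{\left(P \right)} = \left(P + 7\right) \left(P + 4 \cdot 1\right) = \left(7 + P\right) \left(P + 4\right) = \left(7 + P\right) \left(4 + P\right) = \left(4 + P\right) \left(7 + P\right)$)
$b{\left(11 \right)} + 32 Y{\left(-1 + 4 \right)} = \left(28 + 11^{2} + 11 \cdot 11\right) + 32 \frac{\left(-1 + 4\right) \left(4 + \left(-1 + 4\right)\right)}{9} = \left(28 + 121 + 121\right) + 32 \cdot \frac{1}{9} \cdot 3 \left(4 + 3\right) = 270 + 32 \cdot \frac{1}{9} \cdot 3 \cdot 7 = 270 + 32 \cdot \frac{7}{3} = 270 + \frac{224}{3} = \frac{1034}{3}$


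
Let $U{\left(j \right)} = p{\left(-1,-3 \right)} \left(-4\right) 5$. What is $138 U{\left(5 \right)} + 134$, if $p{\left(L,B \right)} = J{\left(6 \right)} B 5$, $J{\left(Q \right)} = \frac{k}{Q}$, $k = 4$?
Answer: $27734$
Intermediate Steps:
$J{\left(Q \right)} = \frac{4}{Q}$
$p{\left(L,B \right)} = \frac{10 B}{3}$ ($p{\left(L,B \right)} = \frac{4}{6} B 5 = 4 \cdot \frac{1}{6} B 5 = \frac{2 B}{3} \cdot 5 = \frac{10 B}{3}$)
$U{\left(j \right)} = 200$ ($U{\left(j \right)} = \frac{10}{3} \left(-3\right) \left(-4\right) 5 = \left(-10\right) \left(-4\right) 5 = 40 \cdot 5 = 200$)
$138 U{\left(5 \right)} + 134 = 138 \cdot 200 + 134 = 27600 + 134 = 27734$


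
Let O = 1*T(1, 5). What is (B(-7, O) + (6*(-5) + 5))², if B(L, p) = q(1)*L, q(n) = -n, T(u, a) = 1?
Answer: 324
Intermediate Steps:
O = 1 (O = 1*1 = 1)
B(L, p) = -L (B(L, p) = (-1*1)*L = -L)
(B(-7, O) + (6*(-5) + 5))² = (-1*(-7) + (6*(-5) + 5))² = (7 + (-30 + 5))² = (7 - 25)² = (-18)² = 324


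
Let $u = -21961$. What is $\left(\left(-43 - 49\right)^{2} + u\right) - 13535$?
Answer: $-27032$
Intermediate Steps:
$\left(\left(-43 - 49\right)^{2} + u\right) - 13535 = \left(\left(-43 - 49\right)^{2} - 21961\right) - 13535 = \left(\left(-92\right)^{2} - 21961\right) - 13535 = \left(8464 - 21961\right) - 13535 = -13497 - 13535 = -27032$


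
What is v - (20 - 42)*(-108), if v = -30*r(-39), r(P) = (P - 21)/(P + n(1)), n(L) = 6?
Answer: -26736/11 ≈ -2430.5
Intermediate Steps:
r(P) = (-21 + P)/(6 + P) (r(P) = (P - 21)/(P + 6) = (-21 + P)/(6 + P))
v = -600/11 (v = -30*(-21 - 39)/(6 - 39) = -30*(-60)/(-33) = -(-10)*(-60)/11 = -30*20/11 = -600/11 ≈ -54.545)
v - (20 - 42)*(-108) = -600/11 - (20 - 42)*(-108) = -600/11 - (-22)*(-108) = -600/11 - 1*2376 = -600/11 - 2376 = -26736/11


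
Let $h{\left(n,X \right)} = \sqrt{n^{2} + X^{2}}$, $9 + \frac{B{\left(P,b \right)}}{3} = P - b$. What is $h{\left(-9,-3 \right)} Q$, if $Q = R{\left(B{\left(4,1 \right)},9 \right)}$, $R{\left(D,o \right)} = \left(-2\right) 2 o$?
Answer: $- 108 \sqrt{10} \approx -341.53$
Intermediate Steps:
$B{\left(P,b \right)} = -27 - 3 b + 3 P$ ($B{\left(P,b \right)} = -27 + 3 \left(P - b\right) = -27 + \left(- 3 b + 3 P\right) = -27 - 3 b + 3 P$)
$R{\left(D,o \right)} = - 4 o$
$h{\left(n,X \right)} = \sqrt{X^{2} + n^{2}}$
$Q = -36$ ($Q = \left(-4\right) 9 = -36$)
$h{\left(-9,-3 \right)} Q = \sqrt{\left(-3\right)^{2} + \left(-9\right)^{2}} \left(-36\right) = \sqrt{9 + 81} \left(-36\right) = \sqrt{90} \left(-36\right) = 3 \sqrt{10} \left(-36\right) = - 108 \sqrt{10}$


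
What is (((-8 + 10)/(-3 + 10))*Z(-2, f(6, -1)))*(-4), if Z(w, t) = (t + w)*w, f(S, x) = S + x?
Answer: 48/7 ≈ 6.8571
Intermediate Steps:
Z(w, t) = w*(t + w)
(((-8 + 10)/(-3 + 10))*Z(-2, f(6, -1)))*(-4) = (((-8 + 10)/(-3 + 10))*(-2*((6 - 1) - 2)))*(-4) = ((2/7)*(-2*(5 - 2)))*(-4) = ((2*(⅐))*(-2*3))*(-4) = ((2/7)*(-6))*(-4) = -12/7*(-4) = 48/7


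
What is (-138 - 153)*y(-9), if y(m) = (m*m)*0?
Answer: 0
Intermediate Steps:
y(m) = 0 (y(m) = m²*0 = 0)
(-138 - 153)*y(-9) = (-138 - 153)*0 = -291*0 = 0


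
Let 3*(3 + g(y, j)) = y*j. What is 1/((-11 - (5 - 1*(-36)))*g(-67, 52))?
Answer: 3/181636 ≈ 1.6517e-5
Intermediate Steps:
g(y, j) = -3 + j*y/3 (g(y, j) = -3 + (y*j)/3 = -3 + (j*y)/3 = -3 + j*y/3)
1/((-11 - (5 - 1*(-36)))*g(-67, 52)) = 1/((-11 - (5 - 1*(-36)))*(-3 + (1/3)*52*(-67))) = 1/((-11 - (5 + 36))*(-3 - 3484/3)) = 1/((-11 - 1*41)*(-3493/3)) = 1/((-11 - 41)*(-3493/3)) = 1/(-52*(-3493/3)) = 1/(181636/3) = 3/181636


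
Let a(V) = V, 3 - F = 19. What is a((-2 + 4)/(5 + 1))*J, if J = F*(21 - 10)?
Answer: -176/3 ≈ -58.667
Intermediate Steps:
F = -16 (F = 3 - 1*19 = 3 - 19 = -16)
J = -176 (J = -16*(21 - 10) = -16*11 = -176)
a((-2 + 4)/(5 + 1))*J = ((-2 + 4)/(5 + 1))*(-176) = (2/6)*(-176) = (2*(⅙))*(-176) = (⅓)*(-176) = -176/3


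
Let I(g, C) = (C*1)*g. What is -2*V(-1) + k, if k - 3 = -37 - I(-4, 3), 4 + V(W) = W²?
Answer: -16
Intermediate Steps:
V(W) = -4 + W²
I(g, C) = C*g
k = -22 (k = 3 + (-37 - 3*(-4)) = 3 + (-37 - 1*(-12)) = 3 + (-37 + 12) = 3 - 25 = -22)
-2*V(-1) + k = -2*(-4 + (-1)²) - 22 = -2*(-4 + 1) - 22 = -2*(-3) - 22 = 6 - 22 = -16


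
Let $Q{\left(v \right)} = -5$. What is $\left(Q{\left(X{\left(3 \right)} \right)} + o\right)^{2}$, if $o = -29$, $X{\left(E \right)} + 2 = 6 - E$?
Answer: $1156$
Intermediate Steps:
$X{\left(E \right)} = 4 - E$ ($X{\left(E \right)} = -2 - \left(-6 + E\right) = 4 - E$)
$\left(Q{\left(X{\left(3 \right)} \right)} + o\right)^{2} = \left(-5 - 29\right)^{2} = \left(-34\right)^{2} = 1156$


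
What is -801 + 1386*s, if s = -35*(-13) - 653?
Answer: -275229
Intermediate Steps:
s = -198 (s = 455 - 653 = -198)
-801 + 1386*s = -801 + 1386*(-198) = -801 - 274428 = -275229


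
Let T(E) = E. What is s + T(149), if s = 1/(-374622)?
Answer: 55818677/374622 ≈ 149.00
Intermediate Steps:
s = -1/374622 ≈ -2.6694e-6
s + T(149) = -1/374622 + 149 = 55818677/374622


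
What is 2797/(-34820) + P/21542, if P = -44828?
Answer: -810581967/375046220 ≈ -2.1613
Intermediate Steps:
2797/(-34820) + P/21542 = 2797/(-34820) - 44828/21542 = 2797*(-1/34820) - 44828*1/21542 = -2797/34820 - 22414/10771 = -810581967/375046220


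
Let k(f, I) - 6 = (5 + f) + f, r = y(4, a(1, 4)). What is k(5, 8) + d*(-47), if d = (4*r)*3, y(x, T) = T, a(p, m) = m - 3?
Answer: -543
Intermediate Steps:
a(p, m) = -3 + m
r = 1 (r = -3 + 4 = 1)
d = 12 (d = (4*1)*3 = 4*3 = 12)
k(f, I) = 11 + 2*f (k(f, I) = 6 + ((5 + f) + f) = 6 + (5 + 2*f) = 11 + 2*f)
k(5, 8) + d*(-47) = (11 + 2*5) + 12*(-47) = (11 + 10) - 564 = 21 - 564 = -543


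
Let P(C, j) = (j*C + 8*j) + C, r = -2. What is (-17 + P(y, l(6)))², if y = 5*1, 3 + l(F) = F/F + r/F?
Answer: 16129/9 ≈ 1792.1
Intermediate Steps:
l(F) = -2 - 2/F (l(F) = -3 + (F/F - 2/F) = -3 + (1 - 2/F) = -2 - 2/F)
y = 5
P(C, j) = C + 8*j + C*j (P(C, j) = (C*j + 8*j) + C = (8*j + C*j) + C = C + 8*j + C*j)
(-17 + P(y, l(6)))² = (-17 + (5 + 8*(-2 - 2/6) + 5*(-2 - 2/6)))² = (-17 + (5 + 8*(-2 - 2*⅙) + 5*(-2 - 2*⅙)))² = (-17 + (5 + 8*(-2 - ⅓) + 5*(-2 - ⅓)))² = (-17 + (5 + 8*(-7/3) + 5*(-7/3)))² = (-17 + (5 - 56/3 - 35/3))² = (-17 - 76/3)² = (-127/3)² = 16129/9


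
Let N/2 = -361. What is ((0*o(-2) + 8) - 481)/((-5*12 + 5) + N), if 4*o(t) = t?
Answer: 473/777 ≈ 0.60875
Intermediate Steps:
N = -722 (N = 2*(-361) = -722)
o(t) = t/4
((0*o(-2) + 8) - 481)/((-5*12 + 5) + N) = ((0*((¼)*(-2)) + 8) - 481)/((-5*12 + 5) - 722) = ((0*(-½) + 8) - 481)/((-60 + 5) - 722) = ((0 + 8) - 481)/(-55 - 722) = (8 - 481)/(-777) = -473*(-1/777) = 473/777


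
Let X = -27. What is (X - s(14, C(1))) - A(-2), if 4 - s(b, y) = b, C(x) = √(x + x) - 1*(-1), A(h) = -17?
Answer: 0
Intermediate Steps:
C(x) = 1 + √2*√x (C(x) = √(2*x) + 1 = √2*√x + 1 = 1 + √2*√x)
s(b, y) = 4 - b
(X - s(14, C(1))) - A(-2) = (-27 - (4 - 1*14)) - 1*(-17) = (-27 - (4 - 14)) + 17 = (-27 - 1*(-10)) + 17 = (-27 + 10) + 17 = -17 + 17 = 0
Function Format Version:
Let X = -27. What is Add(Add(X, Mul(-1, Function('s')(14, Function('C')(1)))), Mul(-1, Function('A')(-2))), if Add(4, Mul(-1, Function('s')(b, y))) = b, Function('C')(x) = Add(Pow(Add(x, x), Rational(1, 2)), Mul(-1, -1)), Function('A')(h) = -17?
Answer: 0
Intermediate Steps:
Function('C')(x) = Add(1, Mul(Pow(2, Rational(1, 2)), Pow(x, Rational(1, 2)))) (Function('C')(x) = Add(Pow(Mul(2, x), Rational(1, 2)), 1) = Add(Mul(Pow(2, Rational(1, 2)), Pow(x, Rational(1, 2))), 1) = Add(1, Mul(Pow(2, Rational(1, 2)), Pow(x, Rational(1, 2)))))
Function('s')(b, y) = Add(4, Mul(-1, b))
Add(Add(X, Mul(-1, Function('s')(14, Function('C')(1)))), Mul(-1, Function('A')(-2))) = Add(Add(-27, Mul(-1, Add(4, Mul(-1, 14)))), Mul(-1, -17)) = Add(Add(-27, Mul(-1, Add(4, -14))), 17) = Add(Add(-27, Mul(-1, -10)), 17) = Add(Add(-27, 10), 17) = Add(-17, 17) = 0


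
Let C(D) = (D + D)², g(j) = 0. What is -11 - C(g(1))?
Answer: -11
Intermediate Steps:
C(D) = 4*D² (C(D) = (2*D)² = 4*D²)
-11 - C(g(1)) = -11 - 4*0² = -11 - 4*0 = -11 - 1*0 = -11 + 0 = -11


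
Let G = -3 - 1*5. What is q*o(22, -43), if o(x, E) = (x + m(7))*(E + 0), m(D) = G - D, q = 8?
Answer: -2408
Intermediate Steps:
G = -8 (G = -3 - 5 = -8)
m(D) = -8 - D
o(x, E) = E*(-15 + x) (o(x, E) = (x + (-8 - 1*7))*(E + 0) = (x + (-8 - 7))*E = (x - 15)*E = (-15 + x)*E = E*(-15 + x))
q*o(22, -43) = 8*(-43*(-15 + 22)) = 8*(-43*7) = 8*(-301) = -2408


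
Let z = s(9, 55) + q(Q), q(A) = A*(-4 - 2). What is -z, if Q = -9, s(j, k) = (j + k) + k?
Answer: -173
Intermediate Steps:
s(j, k) = j + 2*k
q(A) = -6*A (q(A) = A*(-6) = -6*A)
z = 173 (z = (9 + 2*55) - 6*(-9) = (9 + 110) + 54 = 119 + 54 = 173)
-z = -1*173 = -173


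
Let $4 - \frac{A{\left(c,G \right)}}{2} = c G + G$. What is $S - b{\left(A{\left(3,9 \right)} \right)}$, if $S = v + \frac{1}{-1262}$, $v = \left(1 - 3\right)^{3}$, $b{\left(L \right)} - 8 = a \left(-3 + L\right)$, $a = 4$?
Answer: $\frac{318023}{1262} \approx 252.0$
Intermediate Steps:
$A{\left(c,G \right)} = 8 - 2 G - 2 G c$ ($A{\left(c,G \right)} = 8 - 2 \left(c G + G\right) = 8 - 2 \left(G c + G\right) = 8 - 2 \left(G + G c\right) = 8 - \left(2 G + 2 G c\right) = 8 - 2 G - 2 G c$)
$b{\left(L \right)} = -4 + 4 L$ ($b{\left(L \right)} = 8 + 4 \left(-3 + L\right) = 8 + \left(-12 + 4 L\right) = -4 + 4 L$)
$v = -8$ ($v = \left(1 - 3\right)^{3} = \left(-2\right)^{3} = -8$)
$S = - \frac{10097}{1262}$ ($S = -8 + \frac{1}{-1262} = -8 - \frac{1}{1262} = - \frac{10097}{1262} \approx -8.0008$)
$S - b{\left(A{\left(3,9 \right)} \right)} = - \frac{10097}{1262} - \left(-4 + 4 \left(8 - 18 - 18 \cdot 3\right)\right) = - \frac{10097}{1262} - \left(-4 + 4 \left(8 - 18 - 54\right)\right) = - \frac{10097}{1262} - \left(-4 + 4 \left(-64\right)\right) = - \frac{10097}{1262} - \left(-4 - 256\right) = - \frac{10097}{1262} - -260 = - \frac{10097}{1262} + 260 = \frac{318023}{1262}$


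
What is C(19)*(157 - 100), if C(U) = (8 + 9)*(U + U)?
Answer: 36822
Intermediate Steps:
C(U) = 34*U (C(U) = 17*(2*U) = 34*U)
C(19)*(157 - 100) = (34*19)*(157 - 100) = 646*57 = 36822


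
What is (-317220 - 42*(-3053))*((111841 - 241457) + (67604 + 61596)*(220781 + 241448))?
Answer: -11286694688632896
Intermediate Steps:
(-317220 - 42*(-3053))*((111841 - 241457) + (67604 + 61596)*(220781 + 241448)) = (-317220 + 128226)*(-129616 + 129200*462229) = -188994*(-129616 + 59719986800) = -188994*59719857184 = -11286694688632896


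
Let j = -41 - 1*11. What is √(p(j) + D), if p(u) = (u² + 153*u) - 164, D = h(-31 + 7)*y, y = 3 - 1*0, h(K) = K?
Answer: 28*I*√7 ≈ 74.081*I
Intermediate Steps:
j = -52 (j = -41 - 11 = -52)
y = 3 (y = 3 + 0 = 3)
D = -72 (D = (-31 + 7)*3 = -24*3 = -72)
p(u) = -164 + u² + 153*u
√(p(j) + D) = √((-164 + (-52)² + 153*(-52)) - 72) = √((-164 + 2704 - 7956) - 72) = √(-5416 - 72) = √(-5488) = 28*I*√7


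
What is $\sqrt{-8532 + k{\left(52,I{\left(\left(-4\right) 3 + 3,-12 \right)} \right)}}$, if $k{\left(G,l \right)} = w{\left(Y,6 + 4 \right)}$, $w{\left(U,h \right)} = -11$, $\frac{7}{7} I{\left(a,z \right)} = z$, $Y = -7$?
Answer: $i \sqrt{8543} \approx 92.428 i$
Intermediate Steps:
$I{\left(a,z \right)} = z$
$k{\left(G,l \right)} = -11$
$\sqrt{-8532 + k{\left(52,I{\left(\left(-4\right) 3 + 3,-12 \right)} \right)}} = \sqrt{-8532 - 11} = \sqrt{-8543} = i \sqrt{8543}$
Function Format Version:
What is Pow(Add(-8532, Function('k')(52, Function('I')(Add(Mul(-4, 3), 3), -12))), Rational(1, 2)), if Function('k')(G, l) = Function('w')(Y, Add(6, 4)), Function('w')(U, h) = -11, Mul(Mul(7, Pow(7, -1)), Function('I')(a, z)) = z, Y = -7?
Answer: Mul(I, Pow(8543, Rational(1, 2))) ≈ Mul(92.428, I)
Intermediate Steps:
Function('I')(a, z) = z
Function('k')(G, l) = -11
Pow(Add(-8532, Function('k')(52, Function('I')(Add(Mul(-4, 3), 3), -12))), Rational(1, 2)) = Pow(Add(-8532, -11), Rational(1, 2)) = Pow(-8543, Rational(1, 2)) = Mul(I, Pow(8543, Rational(1, 2)))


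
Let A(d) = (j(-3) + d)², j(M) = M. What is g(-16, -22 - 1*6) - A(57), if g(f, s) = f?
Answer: -2932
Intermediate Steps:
A(d) = (-3 + d)²
g(-16, -22 - 1*6) - A(57) = -16 - (-3 + 57)² = -16 - 1*54² = -16 - 1*2916 = -16 - 2916 = -2932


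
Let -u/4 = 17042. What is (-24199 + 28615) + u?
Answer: -63752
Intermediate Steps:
u = -68168 (u = -4*17042 = -68168)
(-24199 + 28615) + u = (-24199 + 28615) - 68168 = 4416 - 68168 = -63752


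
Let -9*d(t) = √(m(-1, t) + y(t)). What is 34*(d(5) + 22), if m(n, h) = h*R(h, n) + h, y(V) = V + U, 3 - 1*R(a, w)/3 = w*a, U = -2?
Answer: 748 - 272*√2/9 ≈ 705.26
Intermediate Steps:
R(a, w) = 9 - 3*a*w (R(a, w) = 9 - 3*w*a = 9 - 3*a*w)
y(V) = -2 + V (y(V) = V - 2 = -2 + V)
m(n, h) = h + h*(9 - 3*h*n) (m(n, h) = h*(9 - 3*h*n) + h = h + h*(9 - 3*h*n))
d(t) = -√(-2 + t + t*(10 + 3*t))/9 (d(t) = -√(t*(10 - 3*t*(-1)) + (-2 + t))/9 = -√(t*(10 + 3*t) + (-2 + t))/9 = -√(-2 + t + t*(10 + 3*t))/9)
34*(d(5) + 22) = 34*(-√(-2 + 3*5² + 11*5)/9 + 22) = 34*(-√(-2 + 3*25 + 55)/9 + 22) = 34*(-√(-2 + 75 + 55)/9 + 22) = 34*(-8*√2/9 + 22) = 34*(22 - 8*√2/9) = 748 - 272*√2/9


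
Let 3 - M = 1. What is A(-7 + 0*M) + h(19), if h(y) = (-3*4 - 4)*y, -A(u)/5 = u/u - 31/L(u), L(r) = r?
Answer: -2318/7 ≈ -331.14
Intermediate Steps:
M = 2 (M = 3 - 1*1 = 3 - 1 = 2)
A(u) = -5 + 155/u (A(u) = -5*(u/u - 31/u) = -5*(1 - 31/u) = -5 + 155/u)
h(y) = -16*y (h(y) = (-12 - 4)*y = -16*y)
A(-7 + 0*M) + h(19) = (-5 + 155/(-7 + 0*2)) - 16*19 = (-5 + 155/(-7 + 0)) - 304 = (-5 + 155/(-7)) - 304 = (-5 + 155*(-⅐)) - 304 = (-5 - 155/7) - 304 = -190/7 - 304 = -2318/7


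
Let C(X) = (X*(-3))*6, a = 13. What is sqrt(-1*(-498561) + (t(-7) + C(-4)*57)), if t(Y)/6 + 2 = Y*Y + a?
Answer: 5*sqrt(20121) ≈ 709.24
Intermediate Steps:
C(X) = -18*X (C(X) = -3*X*6 = -18*X)
t(Y) = 66 + 6*Y**2 (t(Y) = -12 + 6*(Y*Y + 13) = -12 + 6*(Y**2 + 13) = -12 + 6*(13 + Y**2) = -12 + (78 + 6*Y**2) = 66 + 6*Y**2)
sqrt(-1*(-498561) + (t(-7) + C(-4)*57)) = sqrt(-1*(-498561) + ((66 + 6*(-7)**2) - 18*(-4)*57)) = sqrt(498561 + ((66 + 6*49) + 72*57)) = sqrt(498561 + ((66 + 294) + 4104)) = sqrt(498561 + (360 + 4104)) = sqrt(498561 + 4464) = sqrt(503025) = 5*sqrt(20121)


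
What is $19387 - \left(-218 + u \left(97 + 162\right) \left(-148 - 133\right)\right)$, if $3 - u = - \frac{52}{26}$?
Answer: $383500$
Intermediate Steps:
$u = 5$ ($u = 3 - - \frac{52}{26} = 3 - \left(-52\right) \frac{1}{26} = 3 - -2 = 3 + 2 = 5$)
$19387 - \left(-218 + u \left(97 + 162\right) \left(-148 - 133\right)\right) = 19387 - \left(-218 + 5 \left(97 + 162\right) \left(-148 - 133\right)\right) = 19387 - \left(-218 + 5 \cdot 259 \left(-281\right)\right) = 19387 - \left(-218 + 5 \left(-72779\right)\right) = 19387 - \left(-218 - 363895\right) = 19387 - -364113 = 19387 + 364113 = 383500$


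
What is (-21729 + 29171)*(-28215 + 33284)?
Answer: 37723498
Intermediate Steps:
(-21729 + 29171)*(-28215 + 33284) = 7442*5069 = 37723498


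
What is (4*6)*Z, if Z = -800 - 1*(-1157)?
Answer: 8568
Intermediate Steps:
Z = 357 (Z = -800 + 1157 = 357)
(4*6)*Z = (4*6)*357 = 24*357 = 8568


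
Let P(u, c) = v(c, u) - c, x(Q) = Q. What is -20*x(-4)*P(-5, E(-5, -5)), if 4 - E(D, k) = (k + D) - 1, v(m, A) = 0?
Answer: -1200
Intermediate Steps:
E(D, k) = 5 - D - k (E(D, k) = 4 - ((k + D) - 1) = 4 - ((D + k) - 1) = 4 - (-1 + D + k) = 4 + (1 - D - k) = 5 - D - k)
P(u, c) = -c (P(u, c) = 0 - c = -c)
-20*x(-4)*P(-5, E(-5, -5)) = -20*(-4)*(-(5 - 1*(-5) - 1*(-5))) = -(-80)*(-(5 + 5 + 5)) = -(-80)*(-1*15) = -(-80)*(-15) = -1*1200 = -1200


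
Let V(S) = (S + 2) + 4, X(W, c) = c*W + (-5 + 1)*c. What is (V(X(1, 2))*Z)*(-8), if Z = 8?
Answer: 0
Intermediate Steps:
X(W, c) = -4*c + W*c (X(W, c) = W*c - 4*c = -4*c + W*c)
V(S) = 6 + S (V(S) = (2 + S) + 4 = 6 + S)
(V(X(1, 2))*Z)*(-8) = ((6 + 2*(-4 + 1))*8)*(-8) = ((6 + 2*(-3))*8)*(-8) = ((6 - 6)*8)*(-8) = (0*8)*(-8) = 0*(-8) = 0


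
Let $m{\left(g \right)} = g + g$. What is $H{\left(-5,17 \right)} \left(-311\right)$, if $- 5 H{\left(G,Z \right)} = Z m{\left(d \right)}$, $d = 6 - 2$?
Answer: $\frac{42296}{5} \approx 8459.2$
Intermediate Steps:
$d = 4$ ($d = 6 - 2 = 4$)
$m{\left(g \right)} = 2 g$
$H{\left(G,Z \right)} = - \frac{8 Z}{5}$ ($H{\left(G,Z \right)} = - \frac{Z 2 \cdot 4}{5} = - \frac{Z 8}{5} = - \frac{8 Z}{5}$)
$H{\left(-5,17 \right)} \left(-311\right) = \left(- \frac{8}{5}\right) 17 \left(-311\right) = \left(- \frac{136}{5}\right) \left(-311\right) = \frac{42296}{5}$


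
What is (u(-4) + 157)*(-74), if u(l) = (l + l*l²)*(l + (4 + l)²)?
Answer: -31746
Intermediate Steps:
u(l) = (l + l³)*(l + (4 + l)²)
(u(-4) + 157)*(-74) = (-4*(-4 + (-4)³ + (4 - 4)² + (-4)²*(4 - 4)²) + 157)*(-74) = (-4*(-4 - 64 + 0² + 16*0²) + 157)*(-74) = (-4*(-4 - 64 + 0 + 16*0) + 157)*(-74) = (-4*(-4 - 64 + 0 + 0) + 157)*(-74) = (-4*(-68) + 157)*(-74) = (272 + 157)*(-74) = 429*(-74) = -31746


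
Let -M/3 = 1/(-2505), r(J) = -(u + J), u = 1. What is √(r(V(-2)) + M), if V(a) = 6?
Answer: 2*I*√1219935/835 ≈ 2.6455*I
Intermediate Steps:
r(J) = -1 - J (r(J) = -(1 + J) = -1 - J)
M = 1/835 (M = -3/(-2505) = -3*(-1/2505) = 1/835 ≈ 0.0011976)
√(r(V(-2)) + M) = √((-1 - 1*6) + 1/835) = √((-1 - 6) + 1/835) = √(-7 + 1/835) = √(-5844/835) = 2*I*√1219935/835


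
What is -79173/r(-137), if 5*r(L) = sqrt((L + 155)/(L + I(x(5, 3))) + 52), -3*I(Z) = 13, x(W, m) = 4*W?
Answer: -791730*sqrt(582841)/10997 ≈ -54964.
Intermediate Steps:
I(Z) = -13/3 (I(Z) = -1/3*13 = -13/3)
r(L) = sqrt(52 + (155 + L)/(-13/3 + L))/5 (r(L) = sqrt((L + 155)/(L - 13/3) + 52)/5 = sqrt((155 + L)/(-13/3 + L) + 52)/5 = sqrt(52 + (155 + L)/(-13/3 + L))/5)
-79173/r(-137) = -79173*5*sqrt(21994)/(21994*sqrt(-1/(-13 + 3*(-137)))) = -79173*5*sqrt(21994)/(21994*sqrt(-1/(-13 - 411))) = -79173*5*sqrt(21994)/(21994*sqrt(-1/(-424))) = -79173*10*sqrt(582841)/10997 = -791730*sqrt(582841)/10997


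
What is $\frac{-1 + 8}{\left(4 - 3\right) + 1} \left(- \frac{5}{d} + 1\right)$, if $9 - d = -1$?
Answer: $\frac{7}{4} \approx 1.75$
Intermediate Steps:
$d = 10$ ($d = 9 - -1 = 9 + 1 = 10$)
$\frac{-1 + 8}{\left(4 - 3\right) + 1} \left(- \frac{5}{d} + 1\right) = \frac{-1 + 8}{\left(4 - 3\right) + 1} \left(- \frac{5}{10} + 1\right) = \frac{7}{\left(4 - 3\right) + 1} \left(\left(-5\right) \frac{1}{10} + 1\right) = \frac{7}{1 + 1} \left(- \frac{1}{2} + 1\right) = \frac{7}{2} \cdot \frac{1}{2} = \frac{7}{4}$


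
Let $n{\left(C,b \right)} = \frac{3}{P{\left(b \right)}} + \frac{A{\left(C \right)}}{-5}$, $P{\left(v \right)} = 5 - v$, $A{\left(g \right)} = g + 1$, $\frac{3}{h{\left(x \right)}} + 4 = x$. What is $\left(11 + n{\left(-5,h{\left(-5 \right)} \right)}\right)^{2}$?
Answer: $\frac{978121}{6400} \approx 152.83$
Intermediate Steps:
$h{\left(x \right)} = \frac{3}{-4 + x}$
$A{\left(g \right)} = 1 + g$
$n{\left(C,b \right)} = - \frac{1}{5} + \frac{3}{5 - b} - \frac{C}{5}$ ($n{\left(C,b \right)} = \frac{3}{5 - b} + \frac{1 + C}{-5} = \frac{3}{5 - b} + \left(1 + C\right) \left(- \frac{1}{5}\right) = \frac{3}{5 - b} - \left(\frac{1}{5} + \frac{C}{5}\right) = - \frac{1}{5} + \frac{3}{5 - b} - \frac{C}{5}$)
$\left(11 + n{\left(-5,h{\left(-5 \right)} \right)}\right)^{2} = \left(11 + \frac{-15 + \left(-1 - -5\right) \left(-5 + \frac{3}{-4 - 5}\right)}{5 \left(-5 + \frac{3}{-4 - 5}\right)}\right)^{2} = \left(11 + \frac{-15 + \left(-1 + 5\right) \left(-5 + \frac{3}{-9}\right)}{5 \left(-5 + \frac{3}{-9}\right)}\right)^{2} = \left(11 + \frac{-15 + 4 \left(-5 + 3 \left(- \frac{1}{9}\right)\right)}{5 \left(-5 + 3 \left(- \frac{1}{9}\right)\right)}\right)^{2} = \left(11 + \frac{-15 + 4 \left(-5 - \frac{1}{3}\right)}{5 \left(-5 - \frac{1}{3}\right)}\right)^{2} = \left(11 + \frac{-15 + 4 \left(- \frac{16}{3}\right)}{5 \left(- \frac{16}{3}\right)}\right)^{2} = \left(11 + \frac{1}{5} \left(- \frac{3}{16}\right) \left(-15 - \frac{64}{3}\right)\right)^{2} = \left(11 + \frac{1}{5} \left(- \frac{3}{16}\right) \left(- \frac{109}{3}\right)\right)^{2} = \left(11 + \frac{109}{80}\right)^{2} = \left(\frac{989}{80}\right)^{2} = \frac{978121}{6400}$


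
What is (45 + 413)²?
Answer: 209764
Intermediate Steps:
(45 + 413)² = 458² = 209764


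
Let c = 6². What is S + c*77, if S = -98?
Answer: 2674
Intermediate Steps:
c = 36
S + c*77 = -98 + 36*77 = -98 + 2772 = 2674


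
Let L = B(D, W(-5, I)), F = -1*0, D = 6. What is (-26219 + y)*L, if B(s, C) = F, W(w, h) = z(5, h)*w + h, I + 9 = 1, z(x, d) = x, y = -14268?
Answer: 0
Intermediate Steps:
I = -8 (I = -9 + 1 = -8)
W(w, h) = h + 5*w (W(w, h) = 5*w + h = h + 5*w)
F = 0
B(s, C) = 0
L = 0
(-26219 + y)*L = (-26219 - 14268)*0 = -40487*0 = 0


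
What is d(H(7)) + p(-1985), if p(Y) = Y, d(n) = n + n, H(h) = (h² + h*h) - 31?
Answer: -1851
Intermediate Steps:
H(h) = -31 + 2*h² (H(h) = (h² + h²) - 31 = 2*h² - 31 = -31 + 2*h²)
d(n) = 2*n
d(H(7)) + p(-1985) = 2*(-31 + 2*7²) - 1985 = 2*(-31 + 2*49) - 1985 = 2*(-31 + 98) - 1985 = 2*67 - 1985 = 134 - 1985 = -1851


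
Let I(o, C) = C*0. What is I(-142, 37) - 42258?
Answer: -42258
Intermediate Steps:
I(o, C) = 0
I(-142, 37) - 42258 = 0 - 42258 = -42258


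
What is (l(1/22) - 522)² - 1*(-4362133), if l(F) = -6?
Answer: 4640917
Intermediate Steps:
(l(1/22) - 522)² - 1*(-4362133) = (-6 - 522)² - 1*(-4362133) = (-528)² + 4362133 = 278784 + 4362133 = 4640917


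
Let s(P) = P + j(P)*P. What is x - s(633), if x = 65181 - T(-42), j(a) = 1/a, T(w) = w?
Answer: 64589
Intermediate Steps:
s(P) = 1 + P (s(P) = P + P/P = P + 1 = 1 + P)
x = 65223 (x = 65181 - 1*(-42) = 65181 + 42 = 65223)
x - s(633) = 65223 - (1 + 633) = 65223 - 1*634 = 65223 - 634 = 64589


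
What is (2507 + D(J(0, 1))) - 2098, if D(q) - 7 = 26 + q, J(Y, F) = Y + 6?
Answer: 448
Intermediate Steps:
J(Y, F) = 6 + Y
D(q) = 33 + q (D(q) = 7 + (26 + q) = 33 + q)
(2507 + D(J(0, 1))) - 2098 = (2507 + (33 + (6 + 0))) - 2098 = (2507 + (33 + 6)) - 2098 = (2507 + 39) - 2098 = 2546 - 2098 = 448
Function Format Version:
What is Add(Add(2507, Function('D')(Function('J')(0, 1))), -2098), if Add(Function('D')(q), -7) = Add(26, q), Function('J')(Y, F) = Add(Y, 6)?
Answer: 448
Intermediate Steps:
Function('J')(Y, F) = Add(6, Y)
Function('D')(q) = Add(33, q) (Function('D')(q) = Add(7, Add(26, q)) = Add(33, q))
Add(Add(2507, Function('D')(Function('J')(0, 1))), -2098) = Add(Add(2507, Add(33, Add(6, 0))), -2098) = Add(Add(2507, Add(33, 6)), -2098) = Add(Add(2507, 39), -2098) = Add(2546, -2098) = 448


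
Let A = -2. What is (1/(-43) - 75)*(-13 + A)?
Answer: 48390/43 ≈ 1125.3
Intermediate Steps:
(1/(-43) - 75)*(-13 + A) = (1/(-43) - 75)*(-13 - 2) = (1*(-1/43) - 75)*(-15) = (-1/43 - 75)*(-15) = -3226/43*(-15) = 48390/43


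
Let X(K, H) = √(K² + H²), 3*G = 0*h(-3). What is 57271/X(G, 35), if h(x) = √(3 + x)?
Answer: 57271/35 ≈ 1636.3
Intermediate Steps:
G = 0 (G = (0*√(3 - 3))/3 = (0*√0)/3 = (0*0)/3 = (⅓)*0 = 0)
X(K, H) = √(H² + K²)
57271/X(G, 35) = 57271/(√(35² + 0²)) = 57271/(√(1225 + 0)) = 57271/(√1225) = 57271/35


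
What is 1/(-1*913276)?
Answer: -1/913276 ≈ -1.0950e-6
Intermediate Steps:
1/(-1*913276) = 1/(-913276) = -1/913276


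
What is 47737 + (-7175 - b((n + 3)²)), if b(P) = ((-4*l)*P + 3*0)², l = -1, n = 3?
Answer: 19826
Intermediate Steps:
b(P) = 16*P² (b(P) = ((-4*(-1))*P + 3*0)² = (4*P + 0)² = (4*P)² = 16*P²)
47737 + (-7175 - b((n + 3)²)) = 47737 + (-7175 - 16*((3 + 3)²)²) = 47737 + (-7175 - 16*(6²)²) = 47737 + (-7175 - 16*36²) = 47737 + (-7175 - 16*1296) = 47737 + (-7175 - 1*20736) = 47737 + (-7175 - 20736) = 47737 - 27911 = 19826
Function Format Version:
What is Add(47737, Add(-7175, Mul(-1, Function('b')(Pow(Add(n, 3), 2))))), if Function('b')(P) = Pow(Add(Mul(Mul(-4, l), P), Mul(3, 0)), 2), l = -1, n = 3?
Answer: 19826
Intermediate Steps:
Function('b')(P) = Mul(16, Pow(P, 2)) (Function('b')(P) = Pow(Add(Mul(Mul(-4, -1), P), Mul(3, 0)), 2) = Pow(Add(Mul(4, P), 0), 2) = Pow(Mul(4, P), 2) = Mul(16, Pow(P, 2)))
Add(47737, Add(-7175, Mul(-1, Function('b')(Pow(Add(n, 3), 2))))) = Add(47737, Add(-7175, Mul(-1, Mul(16, Pow(Pow(Add(3, 3), 2), 2))))) = Add(47737, Add(-7175, Mul(-1, Mul(16, Pow(Pow(6, 2), 2))))) = Add(47737, Add(-7175, Mul(-1, Mul(16, Pow(36, 2))))) = Add(47737, Add(-7175, Mul(-1, Mul(16, 1296)))) = Add(47737, Add(-7175, Mul(-1, 20736))) = Add(47737, Add(-7175, -20736)) = Add(47737, -27911) = 19826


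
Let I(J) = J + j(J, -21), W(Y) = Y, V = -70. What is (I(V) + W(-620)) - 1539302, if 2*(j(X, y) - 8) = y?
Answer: -3079989/2 ≈ -1.5400e+6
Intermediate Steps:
j(X, y) = 8 + y/2
I(J) = -5/2 + J (I(J) = J + (8 + (1/2)*(-21)) = J + (8 - 21/2) = J - 5/2 = -5/2 + J)
(I(V) + W(-620)) - 1539302 = ((-5/2 - 70) - 620) - 1539302 = (-145/2 - 620) - 1539302 = -1385/2 - 1539302 = -3079989/2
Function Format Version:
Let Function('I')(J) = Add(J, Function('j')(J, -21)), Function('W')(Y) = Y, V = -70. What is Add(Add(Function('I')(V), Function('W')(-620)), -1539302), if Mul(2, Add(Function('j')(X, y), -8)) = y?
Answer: Rational(-3079989, 2) ≈ -1.5400e+6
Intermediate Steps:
Function('j')(X, y) = Add(8, Mul(Rational(1, 2), y))
Function('I')(J) = Add(Rational(-5, 2), J) (Function('I')(J) = Add(J, Add(8, Mul(Rational(1, 2), -21))) = Add(J, Add(8, Rational(-21, 2))) = Add(J, Rational(-5, 2)) = Add(Rational(-5, 2), J))
Add(Add(Function('I')(V), Function('W')(-620)), -1539302) = Add(Add(Add(Rational(-5, 2), -70), -620), -1539302) = Add(Add(Rational(-145, 2), -620), -1539302) = Add(Rational(-1385, 2), -1539302) = Rational(-3079989, 2)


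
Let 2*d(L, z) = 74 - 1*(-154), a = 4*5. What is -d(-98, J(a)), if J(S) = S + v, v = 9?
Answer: -114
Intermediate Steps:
a = 20
J(S) = 9 + S (J(S) = S + 9 = 9 + S)
d(L, z) = 114 (d(L, z) = (74 - 1*(-154))/2 = (74 + 154)/2 = (½)*228 = 114)
-d(-98, J(a)) = -1*114 = -114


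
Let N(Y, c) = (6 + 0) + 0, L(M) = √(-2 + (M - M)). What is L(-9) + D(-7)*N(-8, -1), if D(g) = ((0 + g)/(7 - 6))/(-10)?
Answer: 21/5 + I*√2 ≈ 4.2 + 1.4142*I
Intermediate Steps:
L(M) = I*√2 (L(M) = √(-2 + 0) = √(-2) = I*√2)
N(Y, c) = 6 (N(Y, c) = 6 + 0 = 6)
D(g) = -g/10 (D(g) = (g/1)*(-⅒) = (g*1)*(-⅒) = g*(-⅒) = -g/10)
L(-9) + D(-7)*N(-8, -1) = I*√2 - ⅒*(-7)*6 = I*√2 + (7/10)*6 = I*√2 + 21/5 = 21/5 + I*√2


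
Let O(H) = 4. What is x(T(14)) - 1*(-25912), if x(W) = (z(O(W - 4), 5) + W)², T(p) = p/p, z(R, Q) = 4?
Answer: 25937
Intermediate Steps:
T(p) = 1
x(W) = (4 + W)²
x(T(14)) - 1*(-25912) = (4 + 1)² - 1*(-25912) = 5² + 25912 = 25 + 25912 = 25937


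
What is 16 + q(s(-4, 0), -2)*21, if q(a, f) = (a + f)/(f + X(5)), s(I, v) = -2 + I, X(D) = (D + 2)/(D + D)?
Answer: 1888/13 ≈ 145.23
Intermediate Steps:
X(D) = (2 + D)/(2*D) (X(D) = (2 + D)/((2*D)) = (2 + D)*(1/(2*D)) = (2 + D)/(2*D))
q(a, f) = (a + f)/(7/10 + f) (q(a, f) = (a + f)/(f + (½)*(2 + 5)/5) = (a + f)/(f + (½)*(⅕)*7) = (a + f)/(f + 7/10) = (a + f)/(7/10 + f))
16 + q(s(-4, 0), -2)*21 = 16 + (10*((-2 - 4) - 2)/(7 + 10*(-2)))*21 = 16 + (10*(-6 - 2)/(7 - 20))*21 = 16 + (10*(-8)/(-13))*21 = 16 + (10*(-1/13)*(-8))*21 = 16 + (80/13)*21 = 16 + 1680/13 = 1888/13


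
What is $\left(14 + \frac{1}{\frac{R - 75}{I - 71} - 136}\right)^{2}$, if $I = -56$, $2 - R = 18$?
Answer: $\frac{57795525649}{295186761} \approx 195.79$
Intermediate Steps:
$R = -16$ ($R = 2 - 18 = -16$)
$\left(14 + \frac{1}{\frac{R - 75}{I - 71} - 136}\right)^{2} = \left(14 + \frac{1}{\frac{-16 - 75}{-56 - 71} - 136}\right)^{2} = \left(14 + \frac{1}{- \frac{91}{-127} - 136}\right)^{2} = \left(14 + \frac{1}{\left(-91\right) \left(- \frac{1}{127}\right) - 136}\right)^{2} = \left(14 + \frac{1}{\frac{91}{127} - 136}\right)^{2} = \left(14 + \frac{1}{- \frac{17181}{127}}\right)^{2} = \left(14 - \frac{127}{17181}\right)^{2} = \left(\frac{240407}{17181}\right)^{2} = \frac{57795525649}{295186761}$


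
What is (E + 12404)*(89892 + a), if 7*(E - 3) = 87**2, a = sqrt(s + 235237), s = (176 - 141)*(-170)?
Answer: 8487422856/7 + 94418*sqrt(229287)/7 ≈ 1.2189e+9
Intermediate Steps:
s = -5950 (s = 35*(-170) = -5950)
a = sqrt(229287) (a = sqrt(-5950 + 235237) = sqrt(229287) ≈ 478.84)
E = 7590/7 (E = 3 + (1/7)*87**2 = 3 + (1/7)*7569 = 3 + 7569/7 = 7590/7 ≈ 1084.3)
(E + 12404)*(89892 + a) = (7590/7 + 12404)*(89892 + sqrt(229287)) = 94418*(89892 + sqrt(229287))/7 = 8487422856/7 + 94418*sqrt(229287)/7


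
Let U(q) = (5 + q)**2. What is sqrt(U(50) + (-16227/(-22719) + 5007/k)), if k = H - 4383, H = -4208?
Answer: sqrt(105823526252515789)/5914513 ≈ 55.001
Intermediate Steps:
k = -8591 (k = -4208 - 4383 = -8591)
sqrt(U(50) + (-16227/(-22719) + 5007/k)) = sqrt((5 + 50)**2 + (-16227/(-22719) + 5007/(-8591))) = sqrt(55**2 + (-16227*(-1/22719) + 5007*(-1/8591))) = sqrt(3025 + (5409/7573 - 5007/8591)) = sqrt(3025 + 8550708/65059643) = sqrt(196813970783/65059643) = sqrt(105823526252515789)/5914513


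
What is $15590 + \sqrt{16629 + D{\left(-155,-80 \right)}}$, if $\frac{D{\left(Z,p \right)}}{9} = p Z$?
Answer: $15590 + \sqrt{128229} \approx 15948.0$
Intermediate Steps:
$D{\left(Z,p \right)} = 9 Z p$ ($D{\left(Z,p \right)} = 9 p Z = 9 Z p$)
$15590 + \sqrt{16629 + D{\left(-155,-80 \right)}} = 15590 + \sqrt{16629 + 9 \left(-155\right) \left(-80\right)} = 15590 + \sqrt{16629 + 111600} = 15590 + \sqrt{128229}$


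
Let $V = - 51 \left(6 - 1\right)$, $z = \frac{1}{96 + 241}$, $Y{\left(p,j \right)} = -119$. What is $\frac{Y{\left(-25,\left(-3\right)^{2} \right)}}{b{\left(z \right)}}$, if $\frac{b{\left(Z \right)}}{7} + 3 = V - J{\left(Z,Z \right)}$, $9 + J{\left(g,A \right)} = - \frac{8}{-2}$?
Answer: $\frac{17}{253} \approx 0.067194$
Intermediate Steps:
$J{\left(g,A \right)} = -5$ ($J{\left(g,A \right)} = -9 - \frac{8}{-2} = -9 - -4 = -9 + 4 = -5$)
$z = \frac{1}{337} \approx 0.0029674$
$V = -255$ ($V = \left(-51\right) 5 = -255$)
$b{\left(Z \right)} = -1771$ ($b{\left(Z \right)} = -21 + 7 \left(-255 - -5\right) = -21 + 7 \left(-255 + 5\right) = -21 + 7 \left(-250\right) = -21 - 1750 = -1771$)
$\frac{Y{\left(-25,\left(-3\right)^{2} \right)}}{b{\left(z \right)}} = - \frac{119}{-1771} = \left(-119\right) \left(- \frac{1}{1771}\right) = \frac{17}{253}$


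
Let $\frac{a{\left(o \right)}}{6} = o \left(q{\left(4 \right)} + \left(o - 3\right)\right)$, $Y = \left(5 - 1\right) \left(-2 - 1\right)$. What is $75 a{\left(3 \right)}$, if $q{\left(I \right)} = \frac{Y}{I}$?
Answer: $-4050$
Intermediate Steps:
$Y = -12$ ($Y = 4 \left(-3\right) = -12$)
$q{\left(I \right)} = - \frac{12}{I}$
$a{\left(o \right)} = 6 o \left(-6 + o\right)$ ($a{\left(o \right)} = 6 o \left(- \frac{12}{4} + \left(o - 3\right)\right) = 6 o \left(\left(-12\right) \frac{1}{4} + \left(-3 + o\right)\right) = 6 o \left(-3 + \left(-3 + o\right)\right) = 6 o \left(-6 + o\right)$)
$75 a{\left(3 \right)} = 75 \cdot 6 \cdot 3 \left(-6 + 3\right) = 75 \cdot 6 \cdot 3 \left(-3\right) = 75 \left(-54\right) = -4050$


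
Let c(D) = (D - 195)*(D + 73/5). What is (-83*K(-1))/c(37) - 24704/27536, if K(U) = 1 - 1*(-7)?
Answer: -14306474/17538711 ≈ -0.81571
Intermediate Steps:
K(U) = 8 (K(U) = 1 + 7 = 8)
c(D) = (-195 + D)*(73/5 + D) (c(D) = (-195 + D)*(D + 73*(⅕)) = (-195 + D)*(D + 73/5) = (-195 + D)*(73/5 + D))
(-83*K(-1))/c(37) - 24704/27536 = (-83*8)/(-2847 + 37² - 902/5*37) - 24704/27536 = -664/(-2847 + 1369 - 33374/5) - 24704*1/27536 = -664/(-40764/5) - 1544/1721 = -664*(-5/40764) - 1544/1721 = 830/10191 - 1544/1721 = -14306474/17538711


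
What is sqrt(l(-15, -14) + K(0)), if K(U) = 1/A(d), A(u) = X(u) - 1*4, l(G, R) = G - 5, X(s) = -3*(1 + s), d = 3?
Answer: I*sqrt(321)/4 ≈ 4.4791*I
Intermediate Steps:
X(s) = -3 - 3*s
l(G, R) = -5 + G
A(u) = -7 - 3*u (A(u) = (-3 - 3*u) - 1*4 = (-3 - 3*u) - 4 = -7 - 3*u)
K(U) = -1/16 (K(U) = 1/(-7 - 3*3) = 1/(-7 - 9) = 1/(-16) = -1/16)
sqrt(l(-15, -14) + K(0)) = sqrt((-5 - 15) - 1/16) = sqrt(-20 - 1/16) = sqrt(-321/16) = I*sqrt(321)/4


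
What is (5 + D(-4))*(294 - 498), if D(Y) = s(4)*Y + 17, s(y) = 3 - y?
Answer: -5304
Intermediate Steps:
D(Y) = 17 - Y (D(Y) = (3 - 1*4)*Y + 17 = (3 - 4)*Y + 17 = -Y + 17 = 17 - Y)
(5 + D(-4))*(294 - 498) = (5 + (17 - 1*(-4)))*(294 - 498) = (5 + (17 + 4))*(-204) = (5 + 21)*(-204) = 26*(-204) = -5304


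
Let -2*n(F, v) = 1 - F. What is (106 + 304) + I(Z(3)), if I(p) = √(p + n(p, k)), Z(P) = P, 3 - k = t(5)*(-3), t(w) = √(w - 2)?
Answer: 412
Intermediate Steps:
t(w) = √(-2 + w)
k = 3 + 3*√3 (k = 3 - √(-2 + 5)*(-3) = 3 - √3*(-3) = 3 - (-3)*√3 = 3 + 3*√3 ≈ 8.1962)
n(F, v) = -½ + F/2 (n(F, v) = -(1 - F)/2 = -½ + F/2)
I(p) = √(-½ + 3*p/2) (I(p) = √(p + (-½ + p/2)) = √(-½ + 3*p/2))
(106 + 304) + I(Z(3)) = (106 + 304) + √(-2 + 6*3)/2 = 410 + √(-2 + 18)/2 = 410 + √16/2 = 410 + (½)*4 = 410 + 2 = 412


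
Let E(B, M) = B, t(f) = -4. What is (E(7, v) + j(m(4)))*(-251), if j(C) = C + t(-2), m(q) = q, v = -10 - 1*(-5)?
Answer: -1757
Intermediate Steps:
v = -5 (v = -10 + 5 = -5)
j(C) = -4 + C (j(C) = C - 4 = -4 + C)
(E(7, v) + j(m(4)))*(-251) = (7 + (-4 + 4))*(-251) = (7 + 0)*(-251) = 7*(-251) = -1757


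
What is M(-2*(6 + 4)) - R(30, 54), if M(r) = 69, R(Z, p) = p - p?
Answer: 69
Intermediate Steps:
R(Z, p) = 0
M(-2*(6 + 4)) - R(30, 54) = 69 - 1*0 = 69 + 0 = 69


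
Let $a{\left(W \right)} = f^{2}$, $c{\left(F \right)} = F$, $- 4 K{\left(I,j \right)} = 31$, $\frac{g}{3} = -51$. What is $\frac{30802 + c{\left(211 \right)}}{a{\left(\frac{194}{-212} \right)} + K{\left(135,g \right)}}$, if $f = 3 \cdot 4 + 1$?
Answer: $\frac{124052}{645} \approx 192.33$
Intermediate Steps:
$g = -153$ ($g = 3 \left(-51\right) = -153$)
$K{\left(I,j \right)} = - \frac{31}{4}$ ($K{\left(I,j \right)} = \left(- \frac{1}{4}\right) 31 = - \frac{31}{4}$)
$f = 13$ ($f = 12 + 1 = 13$)
$a{\left(W \right)} = 169$ ($a{\left(W \right)} = 13^{2} = 169$)
$\frac{30802 + c{\left(211 \right)}}{a{\left(\frac{194}{-212} \right)} + K{\left(135,g \right)}} = \frac{30802 + 211}{169 - \frac{31}{4}} = \frac{31013}{\frac{645}{4}} = 31013 \cdot \frac{4}{645} = \frac{124052}{645}$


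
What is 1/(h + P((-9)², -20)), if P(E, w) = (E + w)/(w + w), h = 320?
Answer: 40/12739 ≈ 0.0031400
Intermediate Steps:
P(E, w) = (E + w)/(2*w) (P(E, w) = (E + w)/((2*w)) = (E + w)*(1/(2*w)) = (E + w)/(2*w))
1/(h + P((-9)², -20)) = 1/(320 + (½)*((-9)² - 20)/(-20)) = 1/(320 + (½)*(-1/20)*(81 - 20)) = 1/(320 + (½)*(-1/20)*61) = 1/(320 - 61/40) = 1/(12739/40) = 40/12739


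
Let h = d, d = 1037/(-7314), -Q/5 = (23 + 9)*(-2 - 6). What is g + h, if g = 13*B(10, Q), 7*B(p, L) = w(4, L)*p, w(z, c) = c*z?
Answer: 4868191141/51198 ≈ 95086.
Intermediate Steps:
Q = 1280 (Q = -5*(23 + 9)*(-2 - 6) = -160*(-8) = -5*(-256) = 1280)
d = -1037/7314 (d = 1037*(-1/7314) = -1037/7314 ≈ -0.14178)
h = -1037/7314 ≈ -0.14178
B(p, L) = 4*L*p/7 (B(p, L) = ((L*4)*p)/7 = ((4*L)*p)/7 = (4*L*p)/7 = 4*L*p/7)
g = 665600/7 (g = 13*((4/7)*1280*10) = 13*(51200/7) = 665600/7 ≈ 95086.)
g + h = 665600/7 - 1037/7314 = 4868191141/51198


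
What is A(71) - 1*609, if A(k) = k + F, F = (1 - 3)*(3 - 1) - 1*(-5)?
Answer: -537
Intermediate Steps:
F = 1 (F = -2*2 + 5 = -4 + 5 = 1)
A(k) = 1 + k (A(k) = k + 1 = 1 + k)
A(71) - 1*609 = (1 + 71) - 1*609 = 72 - 609 = -537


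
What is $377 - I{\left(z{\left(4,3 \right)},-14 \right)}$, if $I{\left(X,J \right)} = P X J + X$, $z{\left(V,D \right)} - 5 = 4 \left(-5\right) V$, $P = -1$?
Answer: $1502$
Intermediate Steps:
$z{\left(V,D \right)} = 5 - 20 V$ ($z{\left(V,D \right)} = 5 + 4 \left(-5\right) V = 5 - 20 V$)
$I{\left(X,J \right)} = X - J X$ ($I{\left(X,J \right)} = - X J + X = - J X + X = X - J X$)
$377 - I{\left(z{\left(4,3 \right)},-14 \right)} = 377 - \left(5 - 80\right) \left(1 - -14\right) = 377 - \left(5 - 80\right) \left(1 + 14\right) = 377 - \left(-75\right) 15 = 377 - -1125 = 377 + 1125 = 1502$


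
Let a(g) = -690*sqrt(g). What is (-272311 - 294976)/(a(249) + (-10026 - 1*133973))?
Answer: 81688760713/20617163101 - 391428030*sqrt(249)/20617163101 ≈ 3.6626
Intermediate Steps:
(-272311 - 294976)/(a(249) + (-10026 - 1*133973)) = (-272311 - 294976)/(-690*sqrt(249) + (-10026 - 1*133973)) = -567287/(-690*sqrt(249) + (-10026 - 133973)) = -567287/(-690*sqrt(249) - 143999) = -567287/(-143999 - 690*sqrt(249))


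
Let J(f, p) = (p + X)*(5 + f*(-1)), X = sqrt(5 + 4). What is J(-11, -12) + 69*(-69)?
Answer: -4905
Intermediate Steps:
X = 3 (X = sqrt(9) = 3)
J(f, p) = (3 + p)*(5 - f) (J(f, p) = (p + 3)*(5 + f*(-1)) = (3 + p)*(5 - f))
J(-11, -12) + 69*(-69) = (15 - 3*(-11) + 5*(-12) - 1*(-11)*(-12)) + 69*(-69) = (15 + 33 - 60 - 132) - 4761 = -144 - 4761 = -4905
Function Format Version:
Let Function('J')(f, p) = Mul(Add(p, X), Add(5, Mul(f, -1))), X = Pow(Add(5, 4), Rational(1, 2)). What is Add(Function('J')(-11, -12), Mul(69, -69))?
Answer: -4905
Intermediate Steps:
X = 3 (X = Pow(9, Rational(1, 2)) = 3)
Function('J')(f, p) = Mul(Add(3, p), Add(5, Mul(-1, f))) (Function('J')(f, p) = Mul(Add(p, 3), Add(5, Mul(f, -1))) = Mul(Add(3, p), Add(5, Mul(-1, f))))
Add(Function('J')(-11, -12), Mul(69, -69)) = Add(Add(15, Mul(-3, -11), Mul(5, -12), Mul(-1, -11, -12)), Mul(69, -69)) = Add(Add(15, 33, -60, -132), -4761) = Add(-144, -4761) = -4905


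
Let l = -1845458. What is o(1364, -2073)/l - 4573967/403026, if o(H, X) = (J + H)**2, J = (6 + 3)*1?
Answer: -2300204998060/185941888977 ≈ -12.371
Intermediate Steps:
J = 9 (J = 9*1 = 9)
o(H, X) = (9 + H)**2
o(1364, -2073)/l - 4573967/403026 = (9 + 1364)**2/(-1845458) - 4573967/403026 = 1373**2*(-1/1845458) - 4573967*1/403026 = 1885129*(-1/1845458) - 4573967/403026 = -1885129/1845458 - 4573967/403026 = -2300204998060/185941888977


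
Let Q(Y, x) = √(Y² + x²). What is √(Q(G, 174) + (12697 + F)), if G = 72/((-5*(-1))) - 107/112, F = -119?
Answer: √(246528800 + 35*√9551239441)/140 ≈ 112.93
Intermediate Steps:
G = 7529/560 (G = 72/5 - 107*1/112 = 72*(⅕) - 107/112 = 72/5 - 107/112 = 7529/560 ≈ 13.445)
√(Q(G, 174) + (12697 + F)) = √(√((7529/560)² + 174²) + (12697 - 119)) = √(√(56685841/313600 + 30276) + 12578) = √(√(9551239441/313600) + 12578) = √(√9551239441/560 + 12578) = √(12578 + √9551239441/560)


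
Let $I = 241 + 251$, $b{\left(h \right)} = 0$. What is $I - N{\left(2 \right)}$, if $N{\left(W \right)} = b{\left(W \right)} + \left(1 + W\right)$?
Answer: $489$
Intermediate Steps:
$I = 492$
$N{\left(W \right)} = 1 + W$ ($N{\left(W \right)} = 0 + \left(1 + W\right) = 1 + W$)
$I - N{\left(2 \right)} = 492 - \left(1 + 2\right) = 492 - 3 = 489$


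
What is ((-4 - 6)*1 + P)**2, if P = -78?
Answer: 7744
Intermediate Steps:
((-4 - 6)*1 + P)**2 = ((-4 - 6)*1 - 78)**2 = (-10*1 - 78)**2 = (-10 - 78)**2 = (-88)**2 = 7744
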